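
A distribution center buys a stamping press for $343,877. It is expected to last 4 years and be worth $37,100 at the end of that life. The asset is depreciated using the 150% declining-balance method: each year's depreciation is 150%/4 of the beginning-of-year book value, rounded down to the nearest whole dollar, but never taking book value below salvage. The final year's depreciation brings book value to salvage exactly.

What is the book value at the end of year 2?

Depreciable base = $343,877 − $37,100 = $306,777.
Year 1: ⌊$343,877 × 150%/4⌋ = $128,953. Book value $214,924.
Year 2: ⌊$214,924 × 150%/4⌋ = $80,596. Book value $134,328.

$134,328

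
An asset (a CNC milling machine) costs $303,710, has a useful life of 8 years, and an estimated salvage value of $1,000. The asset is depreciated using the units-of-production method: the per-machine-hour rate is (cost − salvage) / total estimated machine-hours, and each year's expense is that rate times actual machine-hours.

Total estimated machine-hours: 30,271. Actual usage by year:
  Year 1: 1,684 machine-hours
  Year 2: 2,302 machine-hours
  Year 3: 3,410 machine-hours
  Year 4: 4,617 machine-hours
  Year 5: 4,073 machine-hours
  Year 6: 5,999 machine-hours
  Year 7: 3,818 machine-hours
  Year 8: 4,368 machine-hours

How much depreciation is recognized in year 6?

$59,990

Depreciable base = $303,710 − $1,000 = $302,710.
Rate = $302,710 / 30,271 machine-hours = $10 per machine-hour.
Year 1: 1,684 × $10 = $16,840. Book value $286,870.
Year 2: 2,302 × $10 = $23,020. Book value $263,850.
Year 3: 3,410 × $10 = $34,100. Book value $229,750.
Year 4: 4,617 × $10 = $46,170. Book value $183,580.
Year 5: 4,073 × $10 = $40,730. Book value $142,850.
Year 6: 5,999 × $10 = $59,990. Book value $82,860.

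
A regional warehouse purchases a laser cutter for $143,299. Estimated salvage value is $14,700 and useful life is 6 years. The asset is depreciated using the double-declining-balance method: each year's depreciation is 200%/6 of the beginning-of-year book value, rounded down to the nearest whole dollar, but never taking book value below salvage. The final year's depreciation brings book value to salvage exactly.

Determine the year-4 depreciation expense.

$14,153

Depreciable base = $143,299 − $14,700 = $128,599.
Year 1: ⌊$143,299 × 200%/6⌋ = $47,766. Book value $95,533.
Year 2: ⌊$95,533 × 200%/6⌋ = $31,844. Book value $63,689.
Year 3: ⌊$63,689 × 200%/6⌋ = $21,229. Book value $42,460.
Year 4: ⌊$42,460 × 200%/6⌋ = $14,153. Book value $28,307.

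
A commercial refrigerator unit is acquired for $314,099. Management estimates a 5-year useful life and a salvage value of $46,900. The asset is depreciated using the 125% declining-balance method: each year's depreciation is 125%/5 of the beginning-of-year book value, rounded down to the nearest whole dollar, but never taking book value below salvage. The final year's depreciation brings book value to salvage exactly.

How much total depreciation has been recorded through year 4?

$214,715

Depreciable base = $314,099 − $46,900 = $267,199.
Year 1: ⌊$314,099 × 125%/5⌋ = $78,524. Book value $235,575.
Year 2: ⌊$235,575 × 125%/5⌋ = $58,893. Book value $176,682.
Year 3: ⌊$176,682 × 125%/5⌋ = $44,170. Book value $132,512.
Year 4: ⌊$132,512 × 125%/5⌋ = $33,128. Book value $99,384.
Accumulated through year 4 = $314,099 − $99,384 = $214,715.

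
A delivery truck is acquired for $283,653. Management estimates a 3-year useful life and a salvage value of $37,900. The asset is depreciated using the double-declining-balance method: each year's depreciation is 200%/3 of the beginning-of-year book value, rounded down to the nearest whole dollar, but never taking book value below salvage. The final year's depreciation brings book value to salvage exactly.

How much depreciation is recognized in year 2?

$56,651

Depreciable base = $283,653 − $37,900 = $245,753.
Year 1: ⌊$283,653 × 200%/3⌋ = $189,102. Book value $94,551.
Year 2: ⌊$94,551 × 200%/3⌋ = $63,034, capped at $56,651. Book value $37,900.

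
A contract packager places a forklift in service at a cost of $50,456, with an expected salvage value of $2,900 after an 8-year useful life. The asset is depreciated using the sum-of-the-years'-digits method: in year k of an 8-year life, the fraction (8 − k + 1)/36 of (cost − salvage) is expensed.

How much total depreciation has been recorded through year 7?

$46,235

Depreciable base = $50,456 − $2,900 = $47,556.
Sum of the years' digits = 8+7+6+5+4+3+2+1 = 36.
Year 1: $47,556 × 8/36 = $10,568. Book value $39,888.
Year 2: $47,556 × 7/36 = $9,247. Book value $30,641.
Year 3: $47,556 × 6/36 = $7,926. Book value $22,715.
Year 4: $47,556 × 5/36 = $6,605. Book value $16,110.
Year 5: $47,556 × 4/36 = $5,284. Book value $10,826.
Year 6: $47,556 × 3/36 = $3,963. Book value $6,863.
Year 7: $47,556 × 2/36 = $2,642. Book value $4,221.
Accumulated through year 7 = $50,456 − $4,221 = $46,235.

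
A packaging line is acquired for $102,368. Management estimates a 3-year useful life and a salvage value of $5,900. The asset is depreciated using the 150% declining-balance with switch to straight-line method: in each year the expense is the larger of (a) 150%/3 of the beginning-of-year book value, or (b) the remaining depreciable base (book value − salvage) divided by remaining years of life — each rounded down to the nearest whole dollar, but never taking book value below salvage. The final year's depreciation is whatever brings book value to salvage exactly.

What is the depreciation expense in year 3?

$19,692

Depreciable base = $102,368 − $5,900 = $96,468.
Year 1: DB = ⌊$102,368 × 150%/3⌋ = $51,184; SL = ⌊$96,468/3⌋ = $32,156 → take DB $51,184. Book value $51,184.
Year 2: DB = ⌊$51,184 × 150%/3⌋ = $25,592; SL = ⌊$45,284/2⌋ = $22,642 → take DB $25,592. Book value $25,592.
Year 3 (final): $25,592 − $5,900 = $19,692. Book value $5,900.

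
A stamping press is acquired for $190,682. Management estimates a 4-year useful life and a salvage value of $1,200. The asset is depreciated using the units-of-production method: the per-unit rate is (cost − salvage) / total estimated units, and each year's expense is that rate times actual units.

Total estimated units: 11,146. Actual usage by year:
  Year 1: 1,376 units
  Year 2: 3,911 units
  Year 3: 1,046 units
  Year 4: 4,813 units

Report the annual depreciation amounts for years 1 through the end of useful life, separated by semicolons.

$23,392; $66,487; $17,782; $81,821

Depreciable base = $190,682 − $1,200 = $189,482.
Rate = $189,482 / 11,146 units = $17 per unit.
Year 1: 1,376 × $17 = $23,392. Book value $167,290.
Year 2: 3,911 × $17 = $66,487. Book value $100,803.
Year 3: 1,046 × $17 = $17,782. Book value $83,021.
Year 4: 4,813 × $17 = $81,821. Book value $1,200.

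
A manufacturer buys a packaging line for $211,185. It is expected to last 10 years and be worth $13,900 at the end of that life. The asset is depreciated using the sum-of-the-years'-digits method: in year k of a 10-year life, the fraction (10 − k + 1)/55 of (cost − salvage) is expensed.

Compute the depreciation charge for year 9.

$7,174

Depreciable base = $211,185 − $13,900 = $197,285.
Sum of the years' digits = 10+9+8+7+6+5+4+3+2+1 = 55.
Year 1: $197,285 × 10/55 = $35,870. Book value $175,315.
Year 2: $197,285 × 9/55 = $32,283. Book value $143,032.
Year 3: $197,285 × 8/55 = $28,696. Book value $114,336.
Year 4: $197,285 × 7/55 = $25,109. Book value $89,227.
Year 5: $197,285 × 6/55 = $21,522. Book value $67,705.
Year 6: $197,285 × 5/55 = $17,935. Book value $49,770.
Year 7: $197,285 × 4/55 = $14,348. Book value $35,422.
Year 8: $197,285 × 3/55 = $10,761. Book value $24,661.
Year 9: $197,285 × 2/55 = $7,174. Book value $17,487.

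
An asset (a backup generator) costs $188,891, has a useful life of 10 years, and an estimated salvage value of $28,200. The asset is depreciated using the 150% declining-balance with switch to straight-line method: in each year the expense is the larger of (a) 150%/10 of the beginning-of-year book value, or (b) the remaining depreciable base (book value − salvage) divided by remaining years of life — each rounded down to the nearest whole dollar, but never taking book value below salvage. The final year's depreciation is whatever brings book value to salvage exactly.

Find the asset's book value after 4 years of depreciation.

$98,604

Depreciable base = $188,891 − $28,200 = $160,691.
Year 1: DB = ⌊$188,891 × 150%/10⌋ = $28,333; SL = ⌊$160,691/10⌋ = $16,069 → take DB $28,333. Book value $160,558.
Year 2: DB = ⌊$160,558 × 150%/10⌋ = $24,083; SL = ⌊$132,358/9⌋ = $14,706 → take DB $24,083. Book value $136,475.
Year 3: DB = ⌊$136,475 × 150%/10⌋ = $20,471; SL = ⌊$108,275/8⌋ = $13,534 → take DB $20,471. Book value $116,004.
Year 4: DB = ⌊$116,004 × 150%/10⌋ = $17,400; SL = ⌊$87,804/7⌋ = $12,543 → take DB $17,400. Book value $98,604.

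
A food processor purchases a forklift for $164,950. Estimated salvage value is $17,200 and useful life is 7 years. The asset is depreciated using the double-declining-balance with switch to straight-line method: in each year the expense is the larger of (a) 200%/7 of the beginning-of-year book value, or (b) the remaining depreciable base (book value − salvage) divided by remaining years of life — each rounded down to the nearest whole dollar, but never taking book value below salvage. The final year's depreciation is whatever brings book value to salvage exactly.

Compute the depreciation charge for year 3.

Depreciable base = $164,950 − $17,200 = $147,750.
Year 1: DB = ⌊$164,950 × 200%/7⌋ = $47,128; SL = ⌊$147,750/7⌋ = $21,107 → take DB $47,128. Book value $117,822.
Year 2: DB = ⌊$117,822 × 200%/7⌋ = $33,663; SL = ⌊$100,622/6⌋ = $16,770 → take DB $33,663. Book value $84,159.
Year 3: DB = ⌊$84,159 × 200%/7⌋ = $24,045; SL = ⌊$66,959/5⌋ = $13,391 → take DB $24,045. Book value $60,114.

$24,045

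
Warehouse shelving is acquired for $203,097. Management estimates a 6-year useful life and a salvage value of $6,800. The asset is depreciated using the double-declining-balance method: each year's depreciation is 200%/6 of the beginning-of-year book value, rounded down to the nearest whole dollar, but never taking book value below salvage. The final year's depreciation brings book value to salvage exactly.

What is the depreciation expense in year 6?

$19,946

Depreciable base = $203,097 − $6,800 = $196,297.
Year 1: ⌊$203,097 × 200%/6⌋ = $67,699. Book value $135,398.
Year 2: ⌊$135,398 × 200%/6⌋ = $45,132. Book value $90,266.
Year 3: ⌊$90,266 × 200%/6⌋ = $30,088. Book value $60,178.
Year 4: ⌊$60,178 × 200%/6⌋ = $20,059. Book value $40,119.
Year 5: ⌊$40,119 × 200%/6⌋ = $13,373. Book value $26,746.
Year 6 (final): $26,746 − $6,800 = $19,946. Book value $6,800.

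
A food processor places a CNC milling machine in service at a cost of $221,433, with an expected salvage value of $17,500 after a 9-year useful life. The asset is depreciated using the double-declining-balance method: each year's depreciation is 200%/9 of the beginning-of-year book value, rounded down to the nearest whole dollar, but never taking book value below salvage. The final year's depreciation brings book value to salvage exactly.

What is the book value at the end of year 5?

$63,028

Depreciable base = $221,433 − $17,500 = $203,933.
Year 1: ⌊$221,433 × 200%/9⌋ = $49,207. Book value $172,226.
Year 2: ⌊$172,226 × 200%/9⌋ = $38,272. Book value $133,954.
Year 3: ⌊$133,954 × 200%/9⌋ = $29,767. Book value $104,187.
Year 4: ⌊$104,187 × 200%/9⌋ = $23,152. Book value $81,035.
Year 5: ⌊$81,035 × 200%/9⌋ = $18,007. Book value $63,028.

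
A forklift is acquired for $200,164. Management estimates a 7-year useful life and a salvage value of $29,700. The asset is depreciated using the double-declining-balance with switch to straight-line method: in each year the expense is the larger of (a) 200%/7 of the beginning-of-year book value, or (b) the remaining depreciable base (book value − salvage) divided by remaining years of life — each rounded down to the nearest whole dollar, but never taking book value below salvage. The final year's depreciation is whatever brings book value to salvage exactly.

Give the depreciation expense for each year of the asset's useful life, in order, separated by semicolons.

Depreciable base = $200,164 − $29,700 = $170,464.
Year 1: DB = ⌊$200,164 × 200%/7⌋ = $57,189; SL = ⌊$170,464/7⌋ = $24,352 → take DB $57,189. Book value $142,975.
Year 2: DB = ⌊$142,975 × 200%/7⌋ = $40,850; SL = ⌊$113,275/6⌋ = $18,879 → take DB $40,850. Book value $102,125.
Year 3: DB = ⌊$102,125 × 200%/7⌋ = $29,178; SL = ⌊$72,425/5⌋ = $14,485 → take DB $29,178. Book value $72,947.
Year 4: DB = ⌊$72,947 × 200%/7⌋ = $20,842; SL = ⌊$43,247/4⌋ = $10,811 → take DB $20,842. Book value $52,105.
Year 5: DB = ⌊$52,105 × 200%/7⌋ = $14,887; SL = ⌊$22,405/3⌋ = $7,468 → take DB $14,887. Book value $37,218.
Year 6: DB = ⌊$37,218 × 200%/7⌋ = $10,633; SL = ⌊$7,518/2⌋ = $3,759 → take DB $10,633, capped at $7,518. Book value $29,700.
Year 7 (final): $29,700 − $29,700 = $0. Book value $29,700.

$57,189; $40,850; $29,178; $20,842; $14,887; $7,518; $0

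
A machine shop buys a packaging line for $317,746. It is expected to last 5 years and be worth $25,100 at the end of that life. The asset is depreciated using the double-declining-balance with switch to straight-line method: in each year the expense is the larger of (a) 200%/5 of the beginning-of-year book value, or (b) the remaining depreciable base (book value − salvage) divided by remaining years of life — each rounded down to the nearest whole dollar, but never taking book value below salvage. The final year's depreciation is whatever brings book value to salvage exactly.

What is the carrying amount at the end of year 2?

Depreciable base = $317,746 − $25,100 = $292,646.
Year 1: DB = ⌊$317,746 × 200%/5⌋ = $127,098; SL = ⌊$292,646/5⌋ = $58,529 → take DB $127,098. Book value $190,648.
Year 2: DB = ⌊$190,648 × 200%/5⌋ = $76,259; SL = ⌊$165,548/4⌋ = $41,387 → take DB $76,259. Book value $114,389.

$114,389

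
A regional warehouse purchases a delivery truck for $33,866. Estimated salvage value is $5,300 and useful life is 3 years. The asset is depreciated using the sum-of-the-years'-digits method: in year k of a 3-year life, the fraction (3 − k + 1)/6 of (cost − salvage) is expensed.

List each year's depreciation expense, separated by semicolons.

Depreciable base = $33,866 − $5,300 = $28,566.
Sum of the years' digits = 3+2+1 = 6.
Year 1: $28,566 × 3/6 = $14,283. Book value $19,583.
Year 2: $28,566 × 2/6 = $9,522. Book value $10,061.
Year 3: $28,566 × 1/6 = $4,761. Book value $5,300.

$14,283; $9,522; $4,761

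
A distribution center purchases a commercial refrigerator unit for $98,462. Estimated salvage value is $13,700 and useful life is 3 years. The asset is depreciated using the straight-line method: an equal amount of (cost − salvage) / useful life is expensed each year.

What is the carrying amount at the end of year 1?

Depreciable base = $98,462 − $13,700 = $84,762.
Annual expense = $84,762 / 3 = $28,254.
End of year 1: book value $70,208.

$70,208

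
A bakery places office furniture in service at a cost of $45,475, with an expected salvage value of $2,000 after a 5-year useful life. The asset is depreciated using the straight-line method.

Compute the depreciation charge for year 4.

$8,695

Depreciable base = $45,475 − $2,000 = $43,475.
Annual expense = $43,475 / 5 = $8,695.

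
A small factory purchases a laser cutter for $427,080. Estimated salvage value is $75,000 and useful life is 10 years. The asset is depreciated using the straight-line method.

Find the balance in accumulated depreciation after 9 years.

Depreciable base = $427,080 − $75,000 = $352,080.
Annual expense = $352,080 / 10 = $35,208.
End of year 1: book value $391,872.
End of year 2: book value $356,664.
End of year 3: book value $321,456.
End of year 4: book value $286,248.
End of year 5: book value $251,040.
End of year 6: book value $215,832.
End of year 7: book value $180,624.
End of year 8: book value $145,416.
End of year 9: book value $110,208.
Accumulated through year 9 = $427,080 − $110,208 = $316,872.

$316,872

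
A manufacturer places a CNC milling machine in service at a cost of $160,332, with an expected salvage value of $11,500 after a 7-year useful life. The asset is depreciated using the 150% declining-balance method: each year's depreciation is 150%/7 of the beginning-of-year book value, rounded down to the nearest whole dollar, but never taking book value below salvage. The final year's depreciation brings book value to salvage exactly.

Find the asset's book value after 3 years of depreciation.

Depreciable base = $160,332 − $11,500 = $148,832.
Year 1: ⌊$160,332 × 150%/7⌋ = $34,356. Book value $125,976.
Year 2: ⌊$125,976 × 150%/7⌋ = $26,994. Book value $98,982.
Year 3: ⌊$98,982 × 150%/7⌋ = $21,210. Book value $77,772.

$77,772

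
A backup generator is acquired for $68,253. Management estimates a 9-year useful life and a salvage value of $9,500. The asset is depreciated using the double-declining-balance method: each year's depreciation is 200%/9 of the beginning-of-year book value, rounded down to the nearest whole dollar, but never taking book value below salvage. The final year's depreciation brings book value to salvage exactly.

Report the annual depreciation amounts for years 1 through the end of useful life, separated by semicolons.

Depreciable base = $68,253 − $9,500 = $58,753.
Year 1: ⌊$68,253 × 200%/9⌋ = $15,167. Book value $53,086.
Year 2: ⌊$53,086 × 200%/9⌋ = $11,796. Book value $41,290.
Year 3: ⌊$41,290 × 200%/9⌋ = $9,175. Book value $32,115.
Year 4: ⌊$32,115 × 200%/9⌋ = $7,136. Book value $24,979.
Year 5: ⌊$24,979 × 200%/9⌋ = $5,550. Book value $19,429.
Year 6: ⌊$19,429 × 200%/9⌋ = $4,317. Book value $15,112.
Year 7: ⌊$15,112 × 200%/9⌋ = $3,358. Book value $11,754.
Year 8: ⌊$11,754 × 200%/9⌋ = $2,612, capped at $2,254. Book value $9,500.
Year 9 (final): $9,500 − $9,500 = $0. Book value $9,500.

$15,167; $11,796; $9,175; $7,136; $5,550; $4,317; $3,358; $2,254; $0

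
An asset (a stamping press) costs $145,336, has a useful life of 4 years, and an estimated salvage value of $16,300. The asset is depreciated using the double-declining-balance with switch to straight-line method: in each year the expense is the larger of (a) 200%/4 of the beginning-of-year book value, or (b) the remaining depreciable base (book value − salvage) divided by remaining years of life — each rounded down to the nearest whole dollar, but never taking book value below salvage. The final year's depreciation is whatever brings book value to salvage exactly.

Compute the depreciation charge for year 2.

Depreciable base = $145,336 − $16,300 = $129,036.
Year 1: DB = ⌊$145,336 × 200%/4⌋ = $72,668; SL = ⌊$129,036/4⌋ = $32,259 → take DB $72,668. Book value $72,668.
Year 2: DB = ⌊$72,668 × 200%/4⌋ = $36,334; SL = ⌊$56,368/3⌋ = $18,789 → take DB $36,334. Book value $36,334.

$36,334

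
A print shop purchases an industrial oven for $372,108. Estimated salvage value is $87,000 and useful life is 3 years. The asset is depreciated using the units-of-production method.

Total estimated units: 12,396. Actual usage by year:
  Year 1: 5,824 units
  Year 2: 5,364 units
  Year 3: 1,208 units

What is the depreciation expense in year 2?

Depreciable base = $372,108 − $87,000 = $285,108.
Rate = $285,108 / 12,396 units = $23 per unit.
Year 1: 5,824 × $23 = $133,952. Book value $238,156.
Year 2: 5,364 × $23 = $123,372. Book value $114,784.

$123,372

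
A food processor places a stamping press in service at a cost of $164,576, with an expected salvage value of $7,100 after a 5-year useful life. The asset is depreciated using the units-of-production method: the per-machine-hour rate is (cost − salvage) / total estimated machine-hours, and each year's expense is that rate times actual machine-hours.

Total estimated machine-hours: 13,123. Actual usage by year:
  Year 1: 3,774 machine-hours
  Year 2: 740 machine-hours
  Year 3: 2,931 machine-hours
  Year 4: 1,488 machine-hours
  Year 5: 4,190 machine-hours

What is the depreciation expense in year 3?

$35,172

Depreciable base = $164,576 − $7,100 = $157,476.
Rate = $157,476 / 13,123 machine-hours = $12 per machine-hour.
Year 1: 3,774 × $12 = $45,288. Book value $119,288.
Year 2: 740 × $12 = $8,880. Book value $110,408.
Year 3: 2,931 × $12 = $35,172. Book value $75,236.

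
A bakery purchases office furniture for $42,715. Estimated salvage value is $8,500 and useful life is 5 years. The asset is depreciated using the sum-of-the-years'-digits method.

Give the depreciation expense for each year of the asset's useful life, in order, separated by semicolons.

Depreciable base = $42,715 − $8,500 = $34,215.
Sum of the years' digits = 5+4+3+2+1 = 15.
Year 1: $34,215 × 5/15 = $11,405. Book value $31,310.
Year 2: $34,215 × 4/15 = $9,124. Book value $22,186.
Year 3: $34,215 × 3/15 = $6,843. Book value $15,343.
Year 4: $34,215 × 2/15 = $4,562. Book value $10,781.
Year 5: $34,215 × 1/15 = $2,281. Book value $8,500.

$11,405; $9,124; $6,843; $4,562; $2,281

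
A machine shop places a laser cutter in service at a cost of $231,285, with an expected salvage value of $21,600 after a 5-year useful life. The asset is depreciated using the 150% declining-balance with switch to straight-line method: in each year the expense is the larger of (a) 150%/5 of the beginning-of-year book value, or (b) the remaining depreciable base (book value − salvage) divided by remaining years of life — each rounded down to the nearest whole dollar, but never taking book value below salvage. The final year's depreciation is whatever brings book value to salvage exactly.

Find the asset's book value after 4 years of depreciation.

Depreciable base = $231,285 − $21,600 = $209,685.
Year 1: DB = ⌊$231,285 × 150%/5⌋ = $69,385; SL = ⌊$209,685/5⌋ = $41,937 → take DB $69,385. Book value $161,900.
Year 2: DB = ⌊$161,900 × 150%/5⌋ = $48,570; SL = ⌊$140,300/4⌋ = $35,075 → take DB $48,570. Book value $113,330.
Year 3: DB = ⌊$113,330 × 150%/5⌋ = $33,999; SL = ⌊$91,730/3⌋ = $30,576 → take DB $33,999. Book value $79,331.
Year 4: DB = ⌊$79,331 × 150%/5⌋ = $23,799; SL = ⌊$57,731/2⌋ = $28,865 → take SL $28,865. Book value $50,466.

$50,466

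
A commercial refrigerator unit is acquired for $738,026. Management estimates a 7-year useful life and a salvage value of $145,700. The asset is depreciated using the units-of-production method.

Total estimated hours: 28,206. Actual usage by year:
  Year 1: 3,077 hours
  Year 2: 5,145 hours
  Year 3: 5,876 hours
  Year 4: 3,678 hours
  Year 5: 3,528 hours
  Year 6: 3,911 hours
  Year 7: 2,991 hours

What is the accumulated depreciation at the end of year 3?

$296,058

Depreciable base = $738,026 − $145,700 = $592,326.
Rate = $592,326 / 28,206 hours = $21 per hour.
Year 1: 3,077 × $21 = $64,617. Book value $673,409.
Year 2: 5,145 × $21 = $108,045. Book value $565,364.
Year 3: 5,876 × $21 = $123,396. Book value $441,968.
Accumulated through year 3 = $738,026 − $441,968 = $296,058.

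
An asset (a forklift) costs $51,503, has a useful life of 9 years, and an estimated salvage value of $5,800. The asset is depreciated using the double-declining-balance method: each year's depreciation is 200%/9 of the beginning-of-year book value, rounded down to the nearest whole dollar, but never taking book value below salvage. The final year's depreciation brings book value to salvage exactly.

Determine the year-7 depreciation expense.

Depreciable base = $51,503 − $5,800 = $45,703.
Year 1: ⌊$51,503 × 200%/9⌋ = $11,445. Book value $40,058.
Year 2: ⌊$40,058 × 200%/9⌋ = $8,901. Book value $31,157.
Year 3: ⌊$31,157 × 200%/9⌋ = $6,923. Book value $24,234.
Year 4: ⌊$24,234 × 200%/9⌋ = $5,385. Book value $18,849.
Year 5: ⌊$18,849 × 200%/9⌋ = $4,188. Book value $14,661.
Year 6: ⌊$14,661 × 200%/9⌋ = $3,258. Book value $11,403.
Year 7: ⌊$11,403 × 200%/9⌋ = $2,534. Book value $8,869.

$2,534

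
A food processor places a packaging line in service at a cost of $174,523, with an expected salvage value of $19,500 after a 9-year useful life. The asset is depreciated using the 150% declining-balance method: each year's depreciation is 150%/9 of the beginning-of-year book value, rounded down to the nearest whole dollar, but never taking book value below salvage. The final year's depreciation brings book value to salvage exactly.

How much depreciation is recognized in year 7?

Depreciable base = $174,523 − $19,500 = $155,023.
Year 1: ⌊$174,523 × 150%/9⌋ = $29,087. Book value $145,436.
Year 2: ⌊$145,436 × 150%/9⌋ = $24,239. Book value $121,197.
Year 3: ⌊$121,197 × 150%/9⌋ = $20,199. Book value $100,998.
Year 4: ⌊$100,998 × 150%/9⌋ = $16,833. Book value $84,165.
Year 5: ⌊$84,165 × 150%/9⌋ = $14,027. Book value $70,138.
Year 6: ⌊$70,138 × 150%/9⌋ = $11,689. Book value $58,449.
Year 7: ⌊$58,449 × 150%/9⌋ = $9,741. Book value $48,708.

$9,741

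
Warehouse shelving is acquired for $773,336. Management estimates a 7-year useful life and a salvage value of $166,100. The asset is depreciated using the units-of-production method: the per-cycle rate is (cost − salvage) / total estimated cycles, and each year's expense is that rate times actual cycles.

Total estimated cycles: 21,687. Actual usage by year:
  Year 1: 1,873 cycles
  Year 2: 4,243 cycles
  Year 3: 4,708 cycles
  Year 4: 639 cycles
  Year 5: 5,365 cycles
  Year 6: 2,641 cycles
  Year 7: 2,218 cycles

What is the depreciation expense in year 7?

Depreciable base = $773,336 − $166,100 = $607,236.
Rate = $607,236 / 21,687 cycles = $28 per cycle.
Year 1: 1,873 × $28 = $52,444. Book value $720,892.
Year 2: 4,243 × $28 = $118,804. Book value $602,088.
Year 3: 4,708 × $28 = $131,824. Book value $470,264.
Year 4: 639 × $28 = $17,892. Book value $452,372.
Year 5: 5,365 × $28 = $150,220. Book value $302,152.
Year 6: 2,641 × $28 = $73,948. Book value $228,204.
Year 7: 2,218 × $28 = $62,104. Book value $166,100.

$62,104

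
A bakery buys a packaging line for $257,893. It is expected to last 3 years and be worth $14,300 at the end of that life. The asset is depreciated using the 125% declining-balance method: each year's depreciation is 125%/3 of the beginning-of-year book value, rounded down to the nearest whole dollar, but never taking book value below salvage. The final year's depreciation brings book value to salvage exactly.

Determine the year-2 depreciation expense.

$62,682

Depreciable base = $257,893 − $14,300 = $243,593.
Year 1: ⌊$257,893 × 125%/3⌋ = $107,455. Book value $150,438.
Year 2: ⌊$150,438 × 125%/3⌋ = $62,682. Book value $87,756.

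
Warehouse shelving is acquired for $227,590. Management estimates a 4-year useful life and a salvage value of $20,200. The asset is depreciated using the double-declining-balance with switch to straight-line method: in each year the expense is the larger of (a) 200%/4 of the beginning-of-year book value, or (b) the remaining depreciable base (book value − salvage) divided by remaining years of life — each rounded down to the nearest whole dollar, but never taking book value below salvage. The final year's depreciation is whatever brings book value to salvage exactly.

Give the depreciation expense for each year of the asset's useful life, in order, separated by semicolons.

Depreciable base = $227,590 − $20,200 = $207,390.
Year 1: DB = ⌊$227,590 × 200%/4⌋ = $113,795; SL = ⌊$207,390/4⌋ = $51,847 → take DB $113,795. Book value $113,795.
Year 2: DB = ⌊$113,795 × 200%/4⌋ = $56,897; SL = ⌊$93,595/3⌋ = $31,198 → take DB $56,897. Book value $56,898.
Year 3: DB = ⌊$56,898 × 200%/4⌋ = $28,449; SL = ⌊$36,698/2⌋ = $18,349 → take DB $28,449. Book value $28,449.
Year 4 (final): $28,449 − $20,200 = $8,249. Book value $20,200.

$113,795; $56,897; $28,449; $8,249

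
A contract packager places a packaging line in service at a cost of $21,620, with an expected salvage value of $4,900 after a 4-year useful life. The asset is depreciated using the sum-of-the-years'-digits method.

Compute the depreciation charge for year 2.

Depreciable base = $21,620 − $4,900 = $16,720.
Sum of the years' digits = 4+3+2+1 = 10.
Year 1: $16,720 × 4/10 = $6,688. Book value $14,932.
Year 2: $16,720 × 3/10 = $5,016. Book value $9,916.

$5,016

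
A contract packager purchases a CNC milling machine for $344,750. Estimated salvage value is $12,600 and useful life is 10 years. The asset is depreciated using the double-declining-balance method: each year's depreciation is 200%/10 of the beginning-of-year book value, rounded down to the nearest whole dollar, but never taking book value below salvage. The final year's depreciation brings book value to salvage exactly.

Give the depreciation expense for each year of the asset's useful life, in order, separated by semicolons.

Depreciable base = $344,750 − $12,600 = $332,150.
Year 1: ⌊$344,750 × 200%/10⌋ = $68,950. Book value $275,800.
Year 2: ⌊$275,800 × 200%/10⌋ = $55,160. Book value $220,640.
Year 3: ⌊$220,640 × 200%/10⌋ = $44,128. Book value $176,512.
Year 4: ⌊$176,512 × 200%/10⌋ = $35,302. Book value $141,210.
Year 5: ⌊$141,210 × 200%/10⌋ = $28,242. Book value $112,968.
Year 6: ⌊$112,968 × 200%/10⌋ = $22,593. Book value $90,375.
Year 7: ⌊$90,375 × 200%/10⌋ = $18,075. Book value $72,300.
Year 8: ⌊$72,300 × 200%/10⌋ = $14,460. Book value $57,840.
Year 9: ⌊$57,840 × 200%/10⌋ = $11,568. Book value $46,272.
Year 10 (final): $46,272 − $12,600 = $33,672. Book value $12,600.

$68,950; $55,160; $44,128; $35,302; $28,242; $22,593; $18,075; $14,460; $11,568; $33,672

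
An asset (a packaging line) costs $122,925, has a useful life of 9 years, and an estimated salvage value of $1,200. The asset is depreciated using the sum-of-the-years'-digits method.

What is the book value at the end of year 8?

$3,905

Depreciable base = $122,925 − $1,200 = $121,725.
Sum of the years' digits = 9+8+7+6+5+4+3+2+1 = 45.
Year 1: $121,725 × 9/45 = $24,345. Book value $98,580.
Year 2: $121,725 × 8/45 = $21,640. Book value $76,940.
Year 3: $121,725 × 7/45 = $18,935. Book value $58,005.
Year 4: $121,725 × 6/45 = $16,230. Book value $41,775.
Year 5: $121,725 × 5/45 = $13,525. Book value $28,250.
Year 6: $121,725 × 4/45 = $10,820. Book value $17,430.
Year 7: $121,725 × 3/45 = $8,115. Book value $9,315.
Year 8: $121,725 × 2/45 = $5,410. Book value $3,905.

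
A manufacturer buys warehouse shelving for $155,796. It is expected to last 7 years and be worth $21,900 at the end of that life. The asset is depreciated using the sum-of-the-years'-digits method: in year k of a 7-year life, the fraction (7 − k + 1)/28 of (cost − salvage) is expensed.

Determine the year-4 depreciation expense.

Depreciable base = $155,796 − $21,900 = $133,896.
Sum of the years' digits = 7+6+5+4+3+2+1 = 28.
Year 1: $133,896 × 7/28 = $33,474. Book value $122,322.
Year 2: $133,896 × 6/28 = $28,692. Book value $93,630.
Year 3: $133,896 × 5/28 = $23,910. Book value $69,720.
Year 4: $133,896 × 4/28 = $19,128. Book value $50,592.

$19,128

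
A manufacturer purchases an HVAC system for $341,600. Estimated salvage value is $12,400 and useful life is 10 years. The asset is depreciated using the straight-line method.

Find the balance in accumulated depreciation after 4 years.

Depreciable base = $341,600 − $12,400 = $329,200.
Annual expense = $329,200 / 10 = $32,920.
End of year 1: book value $308,680.
End of year 2: book value $275,760.
End of year 3: book value $242,840.
End of year 4: book value $209,920.
Accumulated through year 4 = $341,600 − $209,920 = $131,680.

$131,680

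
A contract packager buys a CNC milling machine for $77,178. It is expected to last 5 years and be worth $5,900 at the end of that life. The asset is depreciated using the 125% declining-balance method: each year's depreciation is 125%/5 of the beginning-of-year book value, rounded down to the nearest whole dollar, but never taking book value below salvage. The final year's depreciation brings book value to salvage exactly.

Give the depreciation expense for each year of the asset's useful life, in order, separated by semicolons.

$19,294; $14,471; $10,853; $8,140; $18,520

Depreciable base = $77,178 − $5,900 = $71,278.
Year 1: ⌊$77,178 × 125%/5⌋ = $19,294. Book value $57,884.
Year 2: ⌊$57,884 × 125%/5⌋ = $14,471. Book value $43,413.
Year 3: ⌊$43,413 × 125%/5⌋ = $10,853. Book value $32,560.
Year 4: ⌊$32,560 × 125%/5⌋ = $8,140. Book value $24,420.
Year 5 (final): $24,420 − $5,900 = $18,520. Book value $5,900.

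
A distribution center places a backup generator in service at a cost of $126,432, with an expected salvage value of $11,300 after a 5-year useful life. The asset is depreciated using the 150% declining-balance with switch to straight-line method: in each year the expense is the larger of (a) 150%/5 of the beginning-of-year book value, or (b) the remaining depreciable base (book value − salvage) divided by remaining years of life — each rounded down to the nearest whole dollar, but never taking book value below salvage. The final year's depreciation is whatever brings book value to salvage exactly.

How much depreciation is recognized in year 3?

Depreciable base = $126,432 − $11,300 = $115,132.
Year 1: DB = ⌊$126,432 × 150%/5⌋ = $37,929; SL = ⌊$115,132/5⌋ = $23,026 → take DB $37,929. Book value $88,503.
Year 2: DB = ⌊$88,503 × 150%/5⌋ = $26,550; SL = ⌊$77,203/4⌋ = $19,300 → take DB $26,550. Book value $61,953.
Year 3: DB = ⌊$61,953 × 150%/5⌋ = $18,585; SL = ⌊$50,653/3⌋ = $16,884 → take DB $18,585. Book value $43,368.

$18,585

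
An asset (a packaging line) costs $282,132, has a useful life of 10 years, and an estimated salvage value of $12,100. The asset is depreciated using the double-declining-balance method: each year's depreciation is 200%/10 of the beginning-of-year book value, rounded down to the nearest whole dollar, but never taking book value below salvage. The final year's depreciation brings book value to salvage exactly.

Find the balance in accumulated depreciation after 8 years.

Depreciable base = $282,132 − $12,100 = $270,032.
Year 1: ⌊$282,132 × 200%/10⌋ = $56,426. Book value $225,706.
Year 2: ⌊$225,706 × 200%/10⌋ = $45,141. Book value $180,565.
Year 3: ⌊$180,565 × 200%/10⌋ = $36,113. Book value $144,452.
Year 4: ⌊$144,452 × 200%/10⌋ = $28,890. Book value $115,562.
Year 5: ⌊$115,562 × 200%/10⌋ = $23,112. Book value $92,450.
Year 6: ⌊$92,450 × 200%/10⌋ = $18,490. Book value $73,960.
Year 7: ⌊$73,960 × 200%/10⌋ = $14,792. Book value $59,168.
Year 8: ⌊$59,168 × 200%/10⌋ = $11,833. Book value $47,335.
Accumulated through year 8 = $282,132 − $47,335 = $234,797.

$234,797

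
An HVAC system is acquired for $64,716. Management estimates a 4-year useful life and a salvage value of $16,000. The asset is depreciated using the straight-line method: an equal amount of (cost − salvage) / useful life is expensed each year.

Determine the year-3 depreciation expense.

$12,179

Depreciable base = $64,716 − $16,000 = $48,716.
Annual expense = $48,716 / 4 = $12,179.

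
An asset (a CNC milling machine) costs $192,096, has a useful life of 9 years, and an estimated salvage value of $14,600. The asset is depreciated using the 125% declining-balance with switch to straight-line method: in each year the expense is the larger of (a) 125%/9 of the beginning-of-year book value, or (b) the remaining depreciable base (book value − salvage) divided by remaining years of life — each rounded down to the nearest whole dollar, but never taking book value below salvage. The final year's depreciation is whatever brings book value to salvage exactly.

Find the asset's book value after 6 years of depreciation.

Depreciable base = $192,096 − $14,600 = $177,496.
Year 1: DB = ⌊$192,096 × 125%/9⌋ = $26,680; SL = ⌊$177,496/9⌋ = $19,721 → take DB $26,680. Book value $165,416.
Year 2: DB = ⌊$165,416 × 125%/9⌋ = $22,974; SL = ⌊$150,816/8⌋ = $18,852 → take DB $22,974. Book value $142,442.
Year 3: DB = ⌊$142,442 × 125%/9⌋ = $19,783; SL = ⌊$127,842/7⌋ = $18,263 → take DB $19,783. Book value $122,659.
Year 4: DB = ⌊$122,659 × 125%/9⌋ = $17,035; SL = ⌊$108,059/6⌋ = $18,009 → take SL $18,009. Book value $104,650.
Year 5: DB = ⌊$104,650 × 125%/9⌋ = $14,534; SL = ⌊$90,050/5⌋ = $18,010 → take SL $18,010. Book value $86,640.
Year 6: DB = ⌊$86,640 × 125%/9⌋ = $12,033; SL = ⌊$72,040/4⌋ = $18,010 → take SL $18,010. Book value $68,630.

$68,630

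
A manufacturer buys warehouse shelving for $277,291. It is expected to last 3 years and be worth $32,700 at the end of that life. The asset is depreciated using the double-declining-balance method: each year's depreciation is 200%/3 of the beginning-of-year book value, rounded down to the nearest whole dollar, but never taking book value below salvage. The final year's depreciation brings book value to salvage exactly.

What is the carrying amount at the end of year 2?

Depreciable base = $277,291 − $32,700 = $244,591.
Year 1: ⌊$277,291 × 200%/3⌋ = $184,860. Book value $92,431.
Year 2: ⌊$92,431 × 200%/3⌋ = $61,620, capped at $59,731. Book value $32,700.

$32,700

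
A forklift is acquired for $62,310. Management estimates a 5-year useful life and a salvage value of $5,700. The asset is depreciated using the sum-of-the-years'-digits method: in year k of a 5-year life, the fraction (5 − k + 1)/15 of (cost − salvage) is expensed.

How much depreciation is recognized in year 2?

$15,096

Depreciable base = $62,310 − $5,700 = $56,610.
Sum of the years' digits = 5+4+3+2+1 = 15.
Year 1: $56,610 × 5/15 = $18,870. Book value $43,440.
Year 2: $56,610 × 4/15 = $15,096. Book value $28,344.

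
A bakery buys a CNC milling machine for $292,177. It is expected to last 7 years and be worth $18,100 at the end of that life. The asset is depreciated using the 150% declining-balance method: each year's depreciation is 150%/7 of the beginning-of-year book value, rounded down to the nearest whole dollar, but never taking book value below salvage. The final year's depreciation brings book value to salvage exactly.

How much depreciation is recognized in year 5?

Depreciable base = $292,177 − $18,100 = $274,077.
Year 1: ⌊$292,177 × 150%/7⌋ = $62,609. Book value $229,568.
Year 2: ⌊$229,568 × 150%/7⌋ = $49,193. Book value $180,375.
Year 3: ⌊$180,375 × 150%/7⌋ = $38,651. Book value $141,724.
Year 4: ⌊$141,724 × 150%/7⌋ = $30,369. Book value $111,355.
Year 5: ⌊$111,355 × 150%/7⌋ = $23,861. Book value $87,494.

$23,861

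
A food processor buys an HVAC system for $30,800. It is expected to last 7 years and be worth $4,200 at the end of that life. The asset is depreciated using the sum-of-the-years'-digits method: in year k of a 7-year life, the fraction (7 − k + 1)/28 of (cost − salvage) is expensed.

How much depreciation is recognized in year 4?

$3,800

Depreciable base = $30,800 − $4,200 = $26,600.
Sum of the years' digits = 7+6+5+4+3+2+1 = 28.
Year 1: $26,600 × 7/28 = $6,650. Book value $24,150.
Year 2: $26,600 × 6/28 = $5,700. Book value $18,450.
Year 3: $26,600 × 5/28 = $4,750. Book value $13,700.
Year 4: $26,600 × 4/28 = $3,800. Book value $9,900.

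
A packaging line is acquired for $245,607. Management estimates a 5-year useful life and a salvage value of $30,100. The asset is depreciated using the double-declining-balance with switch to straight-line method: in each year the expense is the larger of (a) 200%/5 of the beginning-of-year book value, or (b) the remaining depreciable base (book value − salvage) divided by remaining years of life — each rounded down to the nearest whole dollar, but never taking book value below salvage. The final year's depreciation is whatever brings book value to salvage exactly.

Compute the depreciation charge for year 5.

Depreciable base = $245,607 − $30,100 = $215,507.
Year 1: DB = ⌊$245,607 × 200%/5⌋ = $98,242; SL = ⌊$215,507/5⌋ = $43,101 → take DB $98,242. Book value $147,365.
Year 2: DB = ⌊$147,365 × 200%/5⌋ = $58,946; SL = ⌊$117,265/4⌋ = $29,316 → take DB $58,946. Book value $88,419.
Year 3: DB = ⌊$88,419 × 200%/5⌋ = $35,367; SL = ⌊$58,319/3⌋ = $19,439 → take DB $35,367. Book value $53,052.
Year 4: DB = ⌊$53,052 × 200%/5⌋ = $21,220; SL = ⌊$22,952/2⌋ = $11,476 → take DB $21,220. Book value $31,832.
Year 5 (final): $31,832 − $30,100 = $1,732. Book value $30,100.

$1,732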